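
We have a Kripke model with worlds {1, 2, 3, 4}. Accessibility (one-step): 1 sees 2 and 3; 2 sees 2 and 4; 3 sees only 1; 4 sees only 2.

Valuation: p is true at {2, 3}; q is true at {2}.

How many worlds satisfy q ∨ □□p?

2

1: q is F, □□p is F. ✗
2: q is T, □□p is F. ✓
3: q is F, □□p is T. ✓
4: q is F, □□p is F. ✗
Satisfying worlds: {2, 3}.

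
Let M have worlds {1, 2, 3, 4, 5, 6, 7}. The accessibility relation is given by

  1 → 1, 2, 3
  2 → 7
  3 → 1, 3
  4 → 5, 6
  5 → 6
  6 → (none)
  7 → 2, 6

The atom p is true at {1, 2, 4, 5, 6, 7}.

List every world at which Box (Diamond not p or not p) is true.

1: successors {1, 2, 3}; Diamond not p or not p there: 1:T, 2:F, 3:T. ✗
2: successors {7}; Diamond not p or not p there: 7:F. ✗
3: successors {1, 3}; Diamond not p or not p there: 1:T, 3:T. ✓
4: successors {5, 6}; Diamond not p or not p there: 5:F, 6:F. ✗
5: successors {6}; Diamond not p or not p there: 6:F. ✗
6: no successors, so Box (Diamond not p or not p) holds vacuously. ✓
7: successors {2, 6}; Diamond not p or not p there: 2:F, 6:F. ✗

{3, 6}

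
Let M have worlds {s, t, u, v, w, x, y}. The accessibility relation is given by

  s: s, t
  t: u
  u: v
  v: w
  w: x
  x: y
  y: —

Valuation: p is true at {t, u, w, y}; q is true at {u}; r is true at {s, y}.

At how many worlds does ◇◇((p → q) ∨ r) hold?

s: successors {s, t}; ◇((p → q) ∨ r) there: s:T, t:T. ✓
t: successors {u}; ◇((p → q) ∨ r) there: u:T. ✓
u: successors {v}; ◇((p → q) ∨ r) there: v:F. ✗
v: successors {w}; ◇((p → q) ∨ r) there: w:T. ✓
w: successors {x}; ◇((p → q) ∨ r) there: x:T. ✓
x: successors {y}; ◇((p → q) ∨ r) there: y:F. ✗
y: no successors, so ◇◇((p → q) ∨ r) fails. ✗
Satisfying worlds: {s, t, v, w}.

4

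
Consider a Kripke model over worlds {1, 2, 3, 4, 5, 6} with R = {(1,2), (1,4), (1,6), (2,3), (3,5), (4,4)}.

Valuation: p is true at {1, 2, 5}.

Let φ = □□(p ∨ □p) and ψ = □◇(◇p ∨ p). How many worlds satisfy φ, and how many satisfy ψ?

4 and 3

For □□(p ∨ □p):
1: successors {2, 4, 6}; □(p ∨ □p) there: 2:T, 4:F, 6:T. ✗
2: successors {3}; □(p ∨ □p) there: 3:T. ✓
3: successors {5}; □(p ∨ □p) there: 5:T. ✓
4: successors {4}; □(p ∨ □p) there: 4:F. ✗
5: no successors, so □□(p ∨ □p) holds vacuously. ✓
6: no successors, so □□(p ∨ □p) holds vacuously. ✓
— 4 worlds.
For □◇(◇p ∨ p):
1: successors {2, 4, 6}; ◇(◇p ∨ p) there: 2:T, 4:F, 6:F. ✗
2: successors {3}; ◇(◇p ∨ p) there: 3:T. ✓
3: successors {5}; ◇(◇p ∨ p) there: 5:F. ✗
4: successors {4}; ◇(◇p ∨ p) there: 4:F. ✗
5: no successors, so □◇(◇p ∨ p) holds vacuously. ✓
6: no successors, so □◇(◇p ∨ p) holds vacuously. ✓
— 3 worlds.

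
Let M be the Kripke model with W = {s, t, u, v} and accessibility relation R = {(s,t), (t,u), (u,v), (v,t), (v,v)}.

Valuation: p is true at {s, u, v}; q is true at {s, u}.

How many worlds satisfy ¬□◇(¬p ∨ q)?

s: □◇(¬p ∨ q) is T. ✗
t: □◇(¬p ∨ q) is F. ✓
u: □◇(¬p ∨ q) is T. ✗
v: □◇(¬p ∨ q) is T. ✗
Satisfying worlds: {t}.

1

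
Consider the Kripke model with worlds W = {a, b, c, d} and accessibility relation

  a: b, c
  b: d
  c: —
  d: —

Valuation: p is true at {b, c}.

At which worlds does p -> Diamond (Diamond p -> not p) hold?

a: p is F, Diamond (Diamond p -> not p) is T. ✓
b: p is T, Diamond (Diamond p -> not p) is T. ✓
c: p is T, Diamond (Diamond p -> not p) is F. ✗
d: p is F, Diamond (Diamond p -> not p) is F. ✓

{a, b, d}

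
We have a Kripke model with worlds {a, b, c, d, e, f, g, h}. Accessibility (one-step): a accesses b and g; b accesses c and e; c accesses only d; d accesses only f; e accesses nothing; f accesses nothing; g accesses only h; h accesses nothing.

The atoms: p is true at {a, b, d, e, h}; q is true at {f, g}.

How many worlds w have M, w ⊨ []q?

a: successors {b, g}; q there: b:F, g:T. ✗
b: successors {c, e}; q there: c:F, e:F. ✗
c: successors {d}; q there: d:F. ✗
d: successors {f}; q there: f:T. ✓
e: no successors, so []q holds vacuously. ✓
f: no successors, so []q holds vacuously. ✓
g: successors {h}; q there: h:F. ✗
h: no successors, so []q holds vacuously. ✓
Satisfying worlds: {d, e, f, h}.

4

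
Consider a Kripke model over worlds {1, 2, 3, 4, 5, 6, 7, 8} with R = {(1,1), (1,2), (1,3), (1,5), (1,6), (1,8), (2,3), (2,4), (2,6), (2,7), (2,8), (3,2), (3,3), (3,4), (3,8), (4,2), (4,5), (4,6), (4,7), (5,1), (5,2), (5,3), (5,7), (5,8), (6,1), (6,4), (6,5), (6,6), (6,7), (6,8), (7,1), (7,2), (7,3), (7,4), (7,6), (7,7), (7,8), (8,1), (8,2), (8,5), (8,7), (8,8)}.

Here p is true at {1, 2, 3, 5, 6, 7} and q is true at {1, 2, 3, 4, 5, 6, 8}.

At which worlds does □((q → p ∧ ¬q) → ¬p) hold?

1: successors {1, 2, 3, 5, 6, 8}; (q → p ∧ ¬q) → ¬p there: 1:T, 2:T, 3:T, 5:T, 6:T, 8:T. ✓
2: successors {3, 4, 6, 7, 8}; (q → p ∧ ¬q) → ¬p there: 3:T, 4:T, 6:T, 7:F, 8:T. ✗
3: successors {2, 3, 4, 8}; (q → p ∧ ¬q) → ¬p there: 2:T, 3:T, 4:T, 8:T. ✓
4: successors {2, 5, 6, 7}; (q → p ∧ ¬q) → ¬p there: 2:T, 5:T, 6:T, 7:F. ✗
5: successors {1, 2, 3, 7, 8}; (q → p ∧ ¬q) → ¬p there: 1:T, 2:T, 3:T, 7:F, 8:T. ✗
6: successors {1, 4, 5, 6, 7, 8}; (q → p ∧ ¬q) → ¬p there: 1:T, 4:T, 5:T, 6:T, 7:F, 8:T. ✗
7: successors {1, 2, 3, 4, 6, 7, 8}; (q → p ∧ ¬q) → ¬p there: 1:T, 2:T, 3:T, 4:T, 6:T, 7:F, 8:T. ✗
8: successors {1, 2, 5, 7, 8}; (q → p ∧ ¬q) → ¬p there: 1:T, 2:T, 5:T, 7:F, 8:T. ✗

{1, 3}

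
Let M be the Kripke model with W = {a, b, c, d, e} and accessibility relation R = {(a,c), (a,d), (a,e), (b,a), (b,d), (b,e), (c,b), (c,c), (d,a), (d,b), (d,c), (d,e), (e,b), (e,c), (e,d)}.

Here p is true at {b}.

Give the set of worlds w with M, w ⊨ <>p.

{c, d, e}

a: successors {c, d, e}; p there: c:F, d:F, e:F. ✗
b: successors {a, d, e}; p there: a:F, d:F, e:F. ✗
c: successors {b, c}; p there: b:T, c:F. ✓
d: successors {a, b, c, e}; p there: a:F, b:T, c:F, e:F. ✓
e: successors {b, c, d}; p there: b:T, c:F, d:F. ✓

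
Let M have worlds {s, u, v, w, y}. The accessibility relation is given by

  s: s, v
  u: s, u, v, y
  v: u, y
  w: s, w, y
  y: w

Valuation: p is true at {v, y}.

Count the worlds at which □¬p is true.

1

s: successors {s, v}; ¬p there: s:T, v:F. ✗
u: successors {s, u, v, y}; ¬p there: s:T, u:T, v:F, y:F. ✗
v: successors {u, y}; ¬p there: u:T, y:F. ✗
w: successors {s, w, y}; ¬p there: s:T, w:T, y:F. ✗
y: successors {w}; ¬p there: w:T. ✓
Satisfying worlds: {y}.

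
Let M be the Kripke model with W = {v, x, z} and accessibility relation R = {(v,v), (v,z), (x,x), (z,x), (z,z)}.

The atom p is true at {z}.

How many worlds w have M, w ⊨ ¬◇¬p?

v: ◇¬p is T. ✗
x: ◇¬p is T. ✗
z: ◇¬p is T. ✗
Satisfying worlds: ∅.

0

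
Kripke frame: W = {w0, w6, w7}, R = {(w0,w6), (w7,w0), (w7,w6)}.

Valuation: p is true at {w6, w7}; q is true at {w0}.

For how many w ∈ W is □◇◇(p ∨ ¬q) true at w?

1

w0: successors {w6}; ◇◇(p ∨ ¬q) there: w6:F. ✗
w6: no successors, so □◇◇(p ∨ ¬q) holds vacuously. ✓
w7: successors {w0, w6}; ◇◇(p ∨ ¬q) there: w0:F, w6:F. ✗
Satisfying worlds: {w6}.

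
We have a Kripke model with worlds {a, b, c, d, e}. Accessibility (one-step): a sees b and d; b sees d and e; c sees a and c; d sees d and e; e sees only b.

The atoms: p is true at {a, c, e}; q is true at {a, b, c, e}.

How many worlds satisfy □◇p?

2

a: successors {b, d}; ◇p there: b:T, d:T. ✓
b: successors {d, e}; ◇p there: d:T, e:F. ✗
c: successors {a, c}; ◇p there: a:F, c:T. ✗
d: successors {d, e}; ◇p there: d:T, e:F. ✗
e: successors {b}; ◇p there: b:T. ✓
Satisfying worlds: {a, e}.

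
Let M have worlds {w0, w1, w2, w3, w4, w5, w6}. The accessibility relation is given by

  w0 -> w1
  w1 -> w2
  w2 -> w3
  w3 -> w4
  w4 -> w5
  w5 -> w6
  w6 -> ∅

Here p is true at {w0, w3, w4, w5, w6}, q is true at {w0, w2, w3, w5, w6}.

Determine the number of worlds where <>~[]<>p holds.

w0: successors {w1}; ~[]<>p there: w1:F. ✗
w1: successors {w2}; ~[]<>p there: w2:F. ✗
w2: successors {w3}; ~[]<>p there: w3:F. ✗
w3: successors {w4}; ~[]<>p there: w4:F. ✗
w4: successors {w5}; ~[]<>p there: w5:T. ✓
w5: successors {w6}; ~[]<>p there: w6:F. ✗
w6: no successors, so <>~[]<>p fails. ✗
Satisfying worlds: {w4}.

1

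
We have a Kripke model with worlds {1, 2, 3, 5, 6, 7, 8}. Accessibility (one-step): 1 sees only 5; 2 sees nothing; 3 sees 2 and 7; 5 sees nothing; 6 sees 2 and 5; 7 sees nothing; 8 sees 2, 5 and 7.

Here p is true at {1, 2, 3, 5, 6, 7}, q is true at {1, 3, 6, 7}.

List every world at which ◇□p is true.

1: successors {5}; □p there: 5:T. ✓
2: no successors, so ◇□p fails. ✗
3: successors {2, 7}; □p there: 2:T, 7:T. ✓
5: no successors, so ◇□p fails. ✗
6: successors {2, 5}; □p there: 2:T, 5:T. ✓
7: no successors, so ◇□p fails. ✗
8: successors {2, 5, 7}; □p there: 2:T, 5:T, 7:T. ✓

{1, 3, 6, 8}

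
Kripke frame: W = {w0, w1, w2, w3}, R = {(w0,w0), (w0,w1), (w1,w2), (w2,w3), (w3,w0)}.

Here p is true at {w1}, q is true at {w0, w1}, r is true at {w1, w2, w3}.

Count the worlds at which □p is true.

w0: successors {w0, w1}; p there: w0:F, w1:T. ✗
w1: successors {w2}; p there: w2:F. ✗
w2: successors {w3}; p there: w3:F. ✗
w3: successors {w0}; p there: w0:F. ✗
Satisfying worlds: ∅.

0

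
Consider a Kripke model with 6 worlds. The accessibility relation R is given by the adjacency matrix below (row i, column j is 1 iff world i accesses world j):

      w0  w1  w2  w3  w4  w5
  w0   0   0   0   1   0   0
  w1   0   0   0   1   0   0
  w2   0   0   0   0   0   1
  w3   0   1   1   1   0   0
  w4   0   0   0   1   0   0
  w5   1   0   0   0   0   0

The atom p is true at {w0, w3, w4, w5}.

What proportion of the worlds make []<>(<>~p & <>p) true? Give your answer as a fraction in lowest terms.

2/3

w0: successors {w3}; <>(<>~p & <>p) there: w3:T. ✓
w1: successors {w3}; <>(<>~p & <>p) there: w3:T. ✓
w2: successors {w5}; <>(<>~p & <>p) there: w5:F. ✗
w3: successors {w1, w2, w3}; <>(<>~p & <>p) there: w1:T, w2:F, w3:T. ✗
w4: successors {w3}; <>(<>~p & <>p) there: w3:T. ✓
w5: successors {w0}; <>(<>~p & <>p) there: w0:T. ✓
That's 4 of 6 worlds, so 4/6 = 2/3.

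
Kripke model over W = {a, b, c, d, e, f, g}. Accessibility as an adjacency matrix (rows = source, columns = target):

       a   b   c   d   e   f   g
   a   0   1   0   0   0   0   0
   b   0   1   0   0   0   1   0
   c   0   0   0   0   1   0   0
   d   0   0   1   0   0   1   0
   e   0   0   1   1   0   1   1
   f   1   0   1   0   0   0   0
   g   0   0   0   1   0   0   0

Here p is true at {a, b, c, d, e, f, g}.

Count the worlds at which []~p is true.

0

a: successors {b}; ~p there: b:F. ✗
b: successors {b, f}; ~p there: b:F, f:F. ✗
c: successors {e}; ~p there: e:F. ✗
d: successors {c, f}; ~p there: c:F, f:F. ✗
e: successors {c, d, f, g}; ~p there: c:F, d:F, f:F, g:F. ✗
f: successors {a, c}; ~p there: a:F, c:F. ✗
g: successors {d}; ~p there: d:F. ✗
Satisfying worlds: ∅.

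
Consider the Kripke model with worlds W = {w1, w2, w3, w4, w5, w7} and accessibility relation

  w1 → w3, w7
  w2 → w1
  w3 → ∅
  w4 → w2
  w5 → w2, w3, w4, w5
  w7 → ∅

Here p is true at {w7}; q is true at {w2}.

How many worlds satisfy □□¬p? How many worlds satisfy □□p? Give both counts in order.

5 and 3

For □□¬p:
w1: successors {w3, w7}; □¬p there: w3:T, w7:T. ✓
w2: successors {w1}; □¬p there: w1:F. ✗
w3: no successors, so □□¬p holds vacuously. ✓
w4: successors {w2}; □¬p there: w2:T. ✓
w5: successors {w2, w3, w4, w5}; □¬p there: w2:T, w3:T, w4:T, w5:T. ✓
w7: no successors, so □□¬p holds vacuously. ✓
— 5 worlds.
For □□p:
w1: successors {w3, w7}; □p there: w3:T, w7:T. ✓
w2: successors {w1}; □p there: w1:F. ✗
w3: no successors, so □□p holds vacuously. ✓
w4: successors {w2}; □p there: w2:F. ✗
w5: successors {w2, w3, w4, w5}; □p there: w2:F, w3:T, w4:F, w5:F. ✗
w7: no successors, so □□p holds vacuously. ✓
— 3 worlds.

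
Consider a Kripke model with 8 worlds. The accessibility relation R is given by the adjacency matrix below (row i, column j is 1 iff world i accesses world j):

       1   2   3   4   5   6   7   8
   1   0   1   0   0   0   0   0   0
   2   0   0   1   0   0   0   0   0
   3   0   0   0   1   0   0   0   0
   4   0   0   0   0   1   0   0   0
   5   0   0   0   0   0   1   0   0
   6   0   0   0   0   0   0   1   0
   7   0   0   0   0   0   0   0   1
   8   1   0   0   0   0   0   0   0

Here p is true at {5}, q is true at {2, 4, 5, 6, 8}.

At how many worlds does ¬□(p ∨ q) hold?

1: □(p ∨ q) is T. ✗
2: □(p ∨ q) is F. ✓
3: □(p ∨ q) is T. ✗
4: □(p ∨ q) is T. ✗
5: □(p ∨ q) is T. ✗
6: □(p ∨ q) is F. ✓
7: □(p ∨ q) is T. ✗
8: □(p ∨ q) is F. ✓
Satisfying worlds: {2, 6, 8}.

3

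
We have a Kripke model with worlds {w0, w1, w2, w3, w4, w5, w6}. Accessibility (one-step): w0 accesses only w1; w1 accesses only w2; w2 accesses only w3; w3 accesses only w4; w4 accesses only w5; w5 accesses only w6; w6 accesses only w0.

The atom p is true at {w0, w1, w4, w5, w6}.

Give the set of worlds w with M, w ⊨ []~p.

{w1, w2}

w0: successors {w1}; ~p there: w1:F. ✗
w1: successors {w2}; ~p there: w2:T. ✓
w2: successors {w3}; ~p there: w3:T. ✓
w3: successors {w4}; ~p there: w4:F. ✗
w4: successors {w5}; ~p there: w5:F. ✗
w5: successors {w6}; ~p there: w6:F. ✗
w6: successors {w0}; ~p there: w0:F. ✗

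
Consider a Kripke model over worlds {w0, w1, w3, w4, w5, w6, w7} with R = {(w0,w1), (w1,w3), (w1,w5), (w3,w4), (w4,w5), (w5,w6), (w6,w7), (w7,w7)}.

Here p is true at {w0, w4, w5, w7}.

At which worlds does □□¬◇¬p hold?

{w1, w4, w5, w6, w7}

w0: successors {w1}; □¬◇¬p there: w1:F. ✗
w1: successors {w3, w5}; □¬◇¬p there: w3:T, w5:T. ✓
w3: successors {w4}; □¬◇¬p there: w4:F. ✗
w4: successors {w5}; □¬◇¬p there: w5:T. ✓
w5: successors {w6}; □¬◇¬p there: w6:T. ✓
w6: successors {w7}; □¬◇¬p there: w7:T. ✓
w7: successors {w7}; □¬◇¬p there: w7:T. ✓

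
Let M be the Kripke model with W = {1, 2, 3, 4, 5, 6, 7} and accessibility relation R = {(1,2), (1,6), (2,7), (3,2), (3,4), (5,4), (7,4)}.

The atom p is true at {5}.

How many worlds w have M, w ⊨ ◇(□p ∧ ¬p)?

1: successors {2, 6}; □p ∧ ¬p there: 2:F, 6:T. ✓
2: successors {7}; □p ∧ ¬p there: 7:F. ✗
3: successors {2, 4}; □p ∧ ¬p there: 2:F, 4:T. ✓
4: no successors, so ◇(□p ∧ ¬p) fails. ✗
5: successors {4}; □p ∧ ¬p there: 4:T. ✓
6: no successors, so ◇(□p ∧ ¬p) fails. ✗
7: successors {4}; □p ∧ ¬p there: 4:T. ✓
Satisfying worlds: {1, 3, 5, 7}.

4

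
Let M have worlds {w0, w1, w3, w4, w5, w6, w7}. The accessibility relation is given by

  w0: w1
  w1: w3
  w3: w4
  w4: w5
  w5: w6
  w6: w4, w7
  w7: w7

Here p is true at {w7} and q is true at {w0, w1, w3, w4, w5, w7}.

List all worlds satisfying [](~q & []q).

{w5}

w0: successors {w1}; ~q & []q there: w1:F. ✗
w1: successors {w3}; ~q & []q there: w3:F. ✗
w3: successors {w4}; ~q & []q there: w4:F. ✗
w4: successors {w5}; ~q & []q there: w5:F. ✗
w5: successors {w6}; ~q & []q there: w6:T. ✓
w6: successors {w4, w7}; ~q & []q there: w4:F, w7:F. ✗
w7: successors {w7}; ~q & []q there: w7:F. ✗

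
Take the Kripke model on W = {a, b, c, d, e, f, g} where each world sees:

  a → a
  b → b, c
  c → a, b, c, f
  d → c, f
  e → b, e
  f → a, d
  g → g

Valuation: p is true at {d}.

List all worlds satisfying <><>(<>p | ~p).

{a, b, c, d, e, f, g}

a: successors {a}; <>(<>p | ~p) there: a:T. ✓
b: successors {b, c}; <>(<>p | ~p) there: b:T, c:T. ✓
c: successors {a, b, c, f}; <>(<>p | ~p) there: a:T, b:T, c:T, f:T. ✓
d: successors {c, f}; <>(<>p | ~p) there: c:T, f:T. ✓
e: successors {b, e}; <>(<>p | ~p) there: b:T, e:T. ✓
f: successors {a, d}; <>(<>p | ~p) there: a:T, d:T. ✓
g: successors {g}; <>(<>p | ~p) there: g:T. ✓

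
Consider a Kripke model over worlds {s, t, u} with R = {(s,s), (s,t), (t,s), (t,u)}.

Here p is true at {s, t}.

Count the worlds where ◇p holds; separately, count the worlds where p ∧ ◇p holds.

For ◇p:
s: successors {s, t}; p there: s:T, t:T. ✓
t: successors {s, u}; p there: s:T, u:F. ✓
u: no successors, so ◇p fails. ✗
— 2 worlds.
For p ∧ ◇p:
s: p is T, ◇p is T. ✓
t: p is T, ◇p is T. ✓
u: p is F, ◇p is F. ✗
— 2 worlds.

2 and 2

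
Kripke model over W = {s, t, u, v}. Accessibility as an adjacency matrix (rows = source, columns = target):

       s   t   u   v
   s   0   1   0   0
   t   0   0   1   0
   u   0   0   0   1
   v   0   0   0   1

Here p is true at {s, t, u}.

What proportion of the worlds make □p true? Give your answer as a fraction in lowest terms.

1/2

s: successors {t}; p there: t:T. ✓
t: successors {u}; p there: u:T. ✓
u: successors {v}; p there: v:F. ✗
v: successors {v}; p there: v:F. ✗
That's 2 of 4 worlds, so 2/4 = 1/2.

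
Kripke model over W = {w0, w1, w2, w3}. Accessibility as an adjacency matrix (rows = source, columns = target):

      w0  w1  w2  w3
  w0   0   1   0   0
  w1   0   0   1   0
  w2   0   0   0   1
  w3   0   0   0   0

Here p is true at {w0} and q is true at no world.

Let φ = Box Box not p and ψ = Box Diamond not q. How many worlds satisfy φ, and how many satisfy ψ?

For Box Box not p:
w0: successors {w1}; Box not p there: w1:T. ✓
w1: successors {w2}; Box not p there: w2:T. ✓
w2: successors {w3}; Box not p there: w3:T. ✓
w3: no successors, so Box Box not p holds vacuously. ✓
— 4 worlds.
For Box Diamond not q:
w0: successors {w1}; Diamond not q there: w1:T. ✓
w1: successors {w2}; Diamond not q there: w2:T. ✓
w2: successors {w3}; Diamond not q there: w3:F. ✗
w3: no successors, so Box Diamond not q holds vacuously. ✓
— 3 worlds.

4 and 3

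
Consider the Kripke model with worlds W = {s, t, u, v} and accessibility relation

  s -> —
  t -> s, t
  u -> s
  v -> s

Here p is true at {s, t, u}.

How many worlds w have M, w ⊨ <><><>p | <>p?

3

s: <><><>p is F, <>p is F. ✗
t: <><><>p is T, <>p is T. ✓
u: <><><>p is F, <>p is T. ✓
v: <><><>p is F, <>p is T. ✓
Satisfying worlds: {t, u, v}.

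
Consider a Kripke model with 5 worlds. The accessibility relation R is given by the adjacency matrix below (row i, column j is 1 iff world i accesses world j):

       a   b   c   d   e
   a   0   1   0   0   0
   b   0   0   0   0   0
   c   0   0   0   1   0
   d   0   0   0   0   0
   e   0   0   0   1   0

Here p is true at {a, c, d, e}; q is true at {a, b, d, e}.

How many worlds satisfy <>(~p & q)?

1

a: successors {b}; ~p & q there: b:T. ✓
b: no successors, so <>(~p & q) fails. ✗
c: successors {d}; ~p & q there: d:F. ✗
d: no successors, so <>(~p & q) fails. ✗
e: successors {d}; ~p & q there: d:F. ✗
Satisfying worlds: {a}.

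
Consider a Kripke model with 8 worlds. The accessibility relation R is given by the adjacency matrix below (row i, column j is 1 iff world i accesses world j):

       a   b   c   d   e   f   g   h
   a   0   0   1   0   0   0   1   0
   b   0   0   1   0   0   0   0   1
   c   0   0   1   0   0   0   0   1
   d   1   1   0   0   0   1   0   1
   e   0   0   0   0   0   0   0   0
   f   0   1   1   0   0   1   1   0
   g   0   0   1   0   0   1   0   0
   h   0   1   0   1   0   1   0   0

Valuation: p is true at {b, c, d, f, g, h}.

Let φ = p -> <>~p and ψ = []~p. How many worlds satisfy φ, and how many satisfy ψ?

3 and 1

For p -> <>~p:
a: p is F, <>~p is F. ✓
b: p is T, <>~p is F. ✗
c: p is T, <>~p is F. ✗
d: p is T, <>~p is T. ✓
e: p is F, <>~p is F. ✓
f: p is T, <>~p is F. ✗
g: p is T, <>~p is F. ✗
h: p is T, <>~p is F. ✗
— 3 worlds.
For []~p:
a: successors {c, g}; ~p there: c:F, g:F. ✗
b: successors {c, h}; ~p there: c:F, h:F. ✗
c: successors {c, h}; ~p there: c:F, h:F. ✗
d: successors {a, b, f, h}; ~p there: a:T, b:F, f:F, h:F. ✗
e: no successors, so []~p holds vacuously. ✓
f: successors {b, c, f, g}; ~p there: b:F, c:F, f:F, g:F. ✗
g: successors {c, f}; ~p there: c:F, f:F. ✗
h: successors {b, d, f}; ~p there: b:F, d:F, f:F. ✗
— 1 world.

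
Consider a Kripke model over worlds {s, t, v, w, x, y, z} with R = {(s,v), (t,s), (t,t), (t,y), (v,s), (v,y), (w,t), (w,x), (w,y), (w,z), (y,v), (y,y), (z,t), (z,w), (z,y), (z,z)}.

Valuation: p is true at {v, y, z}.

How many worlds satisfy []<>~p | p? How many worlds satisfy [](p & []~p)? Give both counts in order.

5 and 1

For []<>~p | p:
s: []<>~p is T, p is F. ✓
t: []<>~p is F, p is F. ✗
v: []<>~p is F, p is T. ✓
w: []<>~p is F, p is F. ✗
x: []<>~p is T, p is F. ✓
y: []<>~p is F, p is T. ✓
z: []<>~p is F, p is T. ✓
— 5 worlds.
For [](p & []~p):
s: successors {v}; p & []~p there: v:F. ✗
t: successors {s, t, y}; p & []~p there: s:F, t:F, y:F. ✗
v: successors {s, y}; p & []~p there: s:F, y:F. ✗
w: successors {t, x, y, z}; p & []~p there: t:F, x:F, y:F, z:F. ✗
x: no successors, so [](p & []~p) holds vacuously. ✓
y: successors {v, y}; p & []~p there: v:F, y:F. ✗
z: successors {t, w, y, z}; p & []~p there: t:F, w:F, y:F, z:F. ✗
— 1 world.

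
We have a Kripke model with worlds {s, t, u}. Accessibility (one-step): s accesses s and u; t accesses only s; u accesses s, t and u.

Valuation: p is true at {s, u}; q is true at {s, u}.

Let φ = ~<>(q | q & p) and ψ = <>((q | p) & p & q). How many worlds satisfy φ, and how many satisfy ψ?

0 and 3

For ~<>(q | q & p):
s: <>(q | q & p) is T. ✗
t: <>(q | q & p) is T. ✗
u: <>(q | q & p) is T. ✗
— 0 worlds.
For <>((q | p) & p & q):
s: successors {s, u}; (q | p) & p & q there: s:T, u:T. ✓
t: successors {s}; (q | p) & p & q there: s:T. ✓
u: successors {s, t, u}; (q | p) & p & q there: s:T, t:F, u:T. ✓
— 3 worlds.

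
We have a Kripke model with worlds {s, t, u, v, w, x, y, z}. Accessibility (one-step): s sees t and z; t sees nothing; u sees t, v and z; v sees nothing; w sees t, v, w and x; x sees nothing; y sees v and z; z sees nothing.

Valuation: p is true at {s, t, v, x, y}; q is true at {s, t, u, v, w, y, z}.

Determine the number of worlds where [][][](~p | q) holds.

s: successors {t, z}; [][](~p | q) there: t:T, z:T. ✓
t: no successors, so [][][](~p | q) holds vacuously. ✓
u: successors {t, v, z}; [][](~p | q) there: t:T, v:T, z:T. ✓
v: no successors, so [][][](~p | q) holds vacuously. ✓
w: successors {t, v, w, x}; [][](~p | q) there: t:T, v:T, w:F, x:T. ✗
x: no successors, so [][][](~p | q) holds vacuously. ✓
y: successors {v, z}; [][](~p | q) there: v:T, z:T. ✓
z: no successors, so [][][](~p | q) holds vacuously. ✓
Satisfying worlds: {s, t, u, v, x, y, z}.

7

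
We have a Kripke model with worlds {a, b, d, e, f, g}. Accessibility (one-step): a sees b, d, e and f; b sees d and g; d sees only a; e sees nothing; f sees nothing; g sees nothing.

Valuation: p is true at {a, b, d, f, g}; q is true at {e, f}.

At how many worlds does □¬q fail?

1

a: successors {b, d, e, f}; ¬q there: b:T, d:T, e:F, f:F. ✗
b: successors {d, g}; ¬q there: d:T, g:T. ✓
d: successors {a}; ¬q there: a:T. ✓
e: no successors, so □¬q holds vacuously. ✓
f: no successors, so □¬q holds vacuously. ✓
g: no successors, so □¬q holds vacuously. ✓
Satisfying worlds: {b, d, e, f, g}.
So □¬q fails at the other 1 world.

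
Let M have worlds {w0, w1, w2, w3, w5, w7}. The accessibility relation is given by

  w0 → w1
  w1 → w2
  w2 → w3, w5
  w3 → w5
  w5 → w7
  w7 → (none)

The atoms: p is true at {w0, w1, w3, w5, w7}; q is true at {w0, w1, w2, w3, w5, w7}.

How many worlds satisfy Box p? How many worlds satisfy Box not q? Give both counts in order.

5 and 1

For Box p:
w0: successors {w1}; p there: w1:T. ✓
w1: successors {w2}; p there: w2:F. ✗
w2: successors {w3, w5}; p there: w3:T, w5:T. ✓
w3: successors {w5}; p there: w5:T. ✓
w5: successors {w7}; p there: w7:T. ✓
w7: no successors, so Box p holds vacuously. ✓
— 5 worlds.
For Box not q:
w0: successors {w1}; not q there: w1:F. ✗
w1: successors {w2}; not q there: w2:F. ✗
w2: successors {w3, w5}; not q there: w3:F, w5:F. ✗
w3: successors {w5}; not q there: w5:F. ✗
w5: successors {w7}; not q there: w7:F. ✗
w7: no successors, so Box not q holds vacuously. ✓
— 1 world.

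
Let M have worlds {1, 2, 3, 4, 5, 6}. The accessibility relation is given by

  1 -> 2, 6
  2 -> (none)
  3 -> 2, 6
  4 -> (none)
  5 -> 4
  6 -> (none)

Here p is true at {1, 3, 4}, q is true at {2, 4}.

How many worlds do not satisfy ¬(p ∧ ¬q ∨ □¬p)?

5

1: p ∧ ¬q ∨ □¬p is T. ✗
2: p ∧ ¬q ∨ □¬p is T. ✗
3: p ∧ ¬q ∨ □¬p is T. ✗
4: p ∧ ¬q ∨ □¬p is T. ✗
5: p ∧ ¬q ∨ □¬p is F. ✓
6: p ∧ ¬q ∨ □¬p is T. ✗
Satisfying worlds: {5}.
So ¬(p ∧ ¬q ∨ □¬p) fails at the other 5 worlds.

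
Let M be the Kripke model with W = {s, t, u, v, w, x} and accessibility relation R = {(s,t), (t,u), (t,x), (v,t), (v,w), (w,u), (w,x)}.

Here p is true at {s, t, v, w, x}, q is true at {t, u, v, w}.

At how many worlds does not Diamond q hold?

s: Diamond q is T. ✗
t: Diamond q is T. ✗
u: Diamond q is F. ✓
v: Diamond q is T. ✗
w: Diamond q is T. ✗
x: Diamond q is F. ✓
Satisfying worlds: {u, x}.

2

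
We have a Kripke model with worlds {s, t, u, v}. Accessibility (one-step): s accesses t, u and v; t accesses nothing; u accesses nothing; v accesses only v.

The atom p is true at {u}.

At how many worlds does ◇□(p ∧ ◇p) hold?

1

s: successors {t, u, v}; □(p ∧ ◇p) there: t:T, u:T, v:F. ✓
t: no successors, so ◇□(p ∧ ◇p) fails. ✗
u: no successors, so ◇□(p ∧ ◇p) fails. ✗
v: successors {v}; □(p ∧ ◇p) there: v:F. ✗
Satisfying worlds: {s}.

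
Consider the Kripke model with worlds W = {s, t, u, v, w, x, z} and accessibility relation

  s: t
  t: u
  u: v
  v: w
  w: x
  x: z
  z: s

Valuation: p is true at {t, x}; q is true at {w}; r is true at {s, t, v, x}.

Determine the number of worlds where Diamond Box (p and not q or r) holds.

s: successors {t}; Box (p and not q or r) there: t:F. ✗
t: successors {u}; Box (p and not q or r) there: u:T. ✓
u: successors {v}; Box (p and not q or r) there: v:F. ✗
v: successors {w}; Box (p and not q or r) there: w:T. ✓
w: successors {x}; Box (p and not q or r) there: x:F. ✗
x: successors {z}; Box (p and not q or r) there: z:T. ✓
z: successors {s}; Box (p and not q or r) there: s:T. ✓
Satisfying worlds: {t, v, x, z}.

4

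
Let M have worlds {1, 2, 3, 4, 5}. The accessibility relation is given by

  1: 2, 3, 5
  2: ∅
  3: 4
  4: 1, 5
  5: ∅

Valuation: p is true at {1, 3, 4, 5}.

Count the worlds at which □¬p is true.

1: successors {2, 3, 5}; ¬p there: 2:T, 3:F, 5:F. ✗
2: no successors, so □¬p holds vacuously. ✓
3: successors {4}; ¬p there: 4:F. ✗
4: successors {1, 5}; ¬p there: 1:F, 5:F. ✗
5: no successors, so □¬p holds vacuously. ✓
Satisfying worlds: {2, 5}.

2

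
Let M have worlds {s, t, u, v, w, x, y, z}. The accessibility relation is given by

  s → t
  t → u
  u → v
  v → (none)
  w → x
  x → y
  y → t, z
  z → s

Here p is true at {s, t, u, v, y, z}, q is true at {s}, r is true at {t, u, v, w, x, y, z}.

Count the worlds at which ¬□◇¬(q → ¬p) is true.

7

s: □◇¬(q → ¬p) is F. ✓
t: □◇¬(q → ¬p) is F. ✓
u: □◇¬(q → ¬p) is F. ✓
v: □◇¬(q → ¬p) is T. ✗
w: □◇¬(q → ¬p) is F. ✓
x: □◇¬(q → ¬p) is F. ✓
y: □◇¬(q → ¬p) is F. ✓
z: □◇¬(q → ¬p) is F. ✓
Satisfying worlds: {s, t, u, w, x, y, z}.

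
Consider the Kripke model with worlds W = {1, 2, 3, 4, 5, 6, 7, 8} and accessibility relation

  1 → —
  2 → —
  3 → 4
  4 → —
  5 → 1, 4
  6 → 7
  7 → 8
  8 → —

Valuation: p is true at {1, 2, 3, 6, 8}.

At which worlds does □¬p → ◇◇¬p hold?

{5, 7}

1: □¬p is T, ◇◇¬p is F. ✗
2: □¬p is T, ◇◇¬p is F. ✗
3: □¬p is T, ◇◇¬p is F. ✗
4: □¬p is T, ◇◇¬p is F. ✗
5: □¬p is F, ◇◇¬p is F. ✓
6: □¬p is T, ◇◇¬p is F. ✗
7: □¬p is F, ◇◇¬p is F. ✓
8: □¬p is T, ◇◇¬p is F. ✗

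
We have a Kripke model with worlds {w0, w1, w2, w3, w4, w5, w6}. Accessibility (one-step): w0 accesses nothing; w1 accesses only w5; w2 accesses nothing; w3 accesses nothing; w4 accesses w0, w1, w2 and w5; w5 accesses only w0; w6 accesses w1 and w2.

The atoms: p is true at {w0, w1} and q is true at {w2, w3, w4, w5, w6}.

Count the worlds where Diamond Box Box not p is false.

3

w0: no successors, so Diamond Box Box not p fails. ✗
w1: successors {w5}; Box Box not p there: w5:T. ✓
w2: no successors, so Diamond Box Box not p fails. ✗
w3: no successors, so Diamond Box Box not p fails. ✗
w4: successors {w0, w1, w2, w5}; Box Box not p there: w0:T, w1:F, w2:T, w5:T. ✓
w5: successors {w0}; Box Box not p there: w0:T. ✓
w6: successors {w1, w2}; Box Box not p there: w1:F, w2:T. ✓
Satisfying worlds: {w1, w4, w5, w6}.
So Diamond Box Box not p fails at the other 3 worlds.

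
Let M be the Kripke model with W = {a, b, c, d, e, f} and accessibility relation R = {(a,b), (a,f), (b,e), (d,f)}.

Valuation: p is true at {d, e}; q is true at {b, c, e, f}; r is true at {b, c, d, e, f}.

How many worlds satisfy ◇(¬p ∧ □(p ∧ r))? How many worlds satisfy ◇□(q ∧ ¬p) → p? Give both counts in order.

2 and 4

For ◇(¬p ∧ □(p ∧ r)):
a: successors {b, f}; ¬p ∧ □(p ∧ r) there: b:T, f:T. ✓
b: successors {e}; ¬p ∧ □(p ∧ r) there: e:F. ✗
c: no successors, so ◇(¬p ∧ □(p ∧ r)) fails. ✗
d: successors {f}; ¬p ∧ □(p ∧ r) there: f:T. ✓
e: no successors, so ◇(¬p ∧ □(p ∧ r)) fails. ✗
f: no successors, so ◇(¬p ∧ □(p ∧ r)) fails. ✗
— 2 worlds.
For ◇□(q ∧ ¬p) → p:
a: ◇□(q ∧ ¬p) is T, p is F. ✗
b: ◇□(q ∧ ¬p) is T, p is F. ✗
c: ◇□(q ∧ ¬p) is F, p is F. ✓
d: ◇□(q ∧ ¬p) is T, p is T. ✓
e: ◇□(q ∧ ¬p) is F, p is T. ✓
f: ◇□(q ∧ ¬p) is F, p is F. ✓
— 4 worlds.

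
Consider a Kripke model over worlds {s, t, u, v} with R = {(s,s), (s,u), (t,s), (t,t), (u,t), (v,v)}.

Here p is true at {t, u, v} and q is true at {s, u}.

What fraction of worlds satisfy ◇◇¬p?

3/4

s: successors {s, u}; ◇¬p there: s:T, u:F. ✓
t: successors {s, t}; ◇¬p there: s:T, t:T. ✓
u: successors {t}; ◇¬p there: t:T. ✓
v: successors {v}; ◇¬p there: v:F. ✗
That's 3 of 4 worlds, so 3/4.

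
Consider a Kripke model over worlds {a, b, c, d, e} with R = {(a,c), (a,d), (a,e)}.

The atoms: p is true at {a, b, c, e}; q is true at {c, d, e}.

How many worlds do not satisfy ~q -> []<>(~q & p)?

1

a: ~q is T, []<>(~q & p) is F. ✗
b: ~q is T, []<>(~q & p) is T. ✓
c: ~q is F, []<>(~q & p) is T. ✓
d: ~q is F, []<>(~q & p) is T. ✓
e: ~q is F, []<>(~q & p) is T. ✓
Satisfying worlds: {b, c, d, e}.
So ~q -> []<>(~q & p) fails at the other 1 world.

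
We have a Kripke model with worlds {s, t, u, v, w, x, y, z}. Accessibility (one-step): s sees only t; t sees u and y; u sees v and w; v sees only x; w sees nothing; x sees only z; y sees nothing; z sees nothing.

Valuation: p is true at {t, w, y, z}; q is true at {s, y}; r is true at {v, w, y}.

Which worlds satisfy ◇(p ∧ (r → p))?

s: successors {t}; p ∧ (r → p) there: t:T. ✓
t: successors {u, y}; p ∧ (r → p) there: u:F, y:T. ✓
u: successors {v, w}; p ∧ (r → p) there: v:F, w:T. ✓
v: successors {x}; p ∧ (r → p) there: x:F. ✗
w: no successors, so ◇(p ∧ (r → p)) fails. ✗
x: successors {z}; p ∧ (r → p) there: z:T. ✓
y: no successors, so ◇(p ∧ (r → p)) fails. ✗
z: no successors, so ◇(p ∧ (r → p)) fails. ✗

{s, t, u, x}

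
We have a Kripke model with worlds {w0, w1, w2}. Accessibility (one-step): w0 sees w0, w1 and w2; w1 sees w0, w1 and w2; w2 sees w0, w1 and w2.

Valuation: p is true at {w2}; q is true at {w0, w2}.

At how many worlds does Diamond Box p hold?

w0: successors {w0, w1, w2}; Box p there: w0:F, w1:F, w2:F. ✗
w1: successors {w0, w1, w2}; Box p there: w0:F, w1:F, w2:F. ✗
w2: successors {w0, w1, w2}; Box p there: w0:F, w1:F, w2:F. ✗
Satisfying worlds: ∅.

0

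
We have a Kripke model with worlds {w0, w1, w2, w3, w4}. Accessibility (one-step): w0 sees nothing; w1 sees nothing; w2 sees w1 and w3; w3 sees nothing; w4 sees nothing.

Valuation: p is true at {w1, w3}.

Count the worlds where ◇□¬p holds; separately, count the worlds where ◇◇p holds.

1 and 0

For ◇□¬p:
w0: no successors, so ◇□¬p fails. ✗
w1: no successors, so ◇□¬p fails. ✗
w2: successors {w1, w3}; □¬p there: w1:T, w3:T. ✓
w3: no successors, so ◇□¬p fails. ✗
w4: no successors, so ◇□¬p fails. ✗
— 1 world.
For ◇◇p:
w0: no successors, so ◇◇p fails. ✗
w1: no successors, so ◇◇p fails. ✗
w2: successors {w1, w3}; ◇p there: w1:F, w3:F. ✗
w3: no successors, so ◇◇p fails. ✗
w4: no successors, so ◇◇p fails. ✗
— 0 worlds.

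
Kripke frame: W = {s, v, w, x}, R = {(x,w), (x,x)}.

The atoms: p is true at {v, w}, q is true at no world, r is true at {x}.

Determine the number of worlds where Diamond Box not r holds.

1

s: no successors, so Diamond Box not r fails. ✗
v: no successors, so Diamond Box not r fails. ✗
w: no successors, so Diamond Box not r fails. ✗
x: successors {w, x}; Box not r there: w:T, x:F. ✓
Satisfying worlds: {x}.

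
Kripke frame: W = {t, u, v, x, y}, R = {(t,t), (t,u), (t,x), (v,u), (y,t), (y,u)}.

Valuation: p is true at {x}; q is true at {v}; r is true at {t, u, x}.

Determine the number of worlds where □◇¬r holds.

2

t: successors {t, u, x}; ◇¬r there: t:F, u:F, x:F. ✗
u: no successors, so □◇¬r holds vacuously. ✓
v: successors {u}; ◇¬r there: u:F. ✗
x: no successors, so □◇¬r holds vacuously. ✓
y: successors {t, u}; ◇¬r there: t:F, u:F. ✗
Satisfying worlds: {u, x}.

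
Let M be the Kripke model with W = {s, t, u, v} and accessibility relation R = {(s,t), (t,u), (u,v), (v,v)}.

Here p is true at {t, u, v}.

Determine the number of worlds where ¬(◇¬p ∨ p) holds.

s: ◇¬p ∨ p is F. ✓
t: ◇¬p ∨ p is T. ✗
u: ◇¬p ∨ p is T. ✗
v: ◇¬p ∨ p is T. ✗
Satisfying worlds: {s}.

1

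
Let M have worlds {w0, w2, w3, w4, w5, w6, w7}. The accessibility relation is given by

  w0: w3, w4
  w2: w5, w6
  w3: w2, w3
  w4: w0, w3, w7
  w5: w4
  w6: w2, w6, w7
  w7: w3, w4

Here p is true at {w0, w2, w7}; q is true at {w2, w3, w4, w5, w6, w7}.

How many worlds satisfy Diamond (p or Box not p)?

w0: successors {w3, w4}; p or Box not p there: w3:F, w4:F. ✗
w2: successors {w5, w6}; p or Box not p there: w5:T, w6:F. ✓
w3: successors {w2, w3}; p or Box not p there: w2:T, w3:F. ✓
w4: successors {w0, w3, w7}; p or Box not p there: w0:T, w3:F, w7:T. ✓
w5: successors {w4}; p or Box not p there: w4:F. ✗
w6: successors {w2, w6, w7}; p or Box not p there: w2:T, w6:F, w7:T. ✓
w7: successors {w3, w4}; p or Box not p there: w3:F, w4:F. ✗
Satisfying worlds: {w2, w3, w4, w6}.

4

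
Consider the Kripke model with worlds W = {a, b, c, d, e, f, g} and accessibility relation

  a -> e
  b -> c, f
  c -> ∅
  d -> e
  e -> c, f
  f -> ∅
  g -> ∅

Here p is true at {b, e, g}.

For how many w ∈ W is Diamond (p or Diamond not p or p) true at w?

a: successors {e}; p or Diamond not p or p there: e:T. ✓
b: successors {c, f}; p or Diamond not p or p there: c:F, f:F. ✗
c: no successors, so Diamond (p or Diamond not p or p) fails. ✗
d: successors {e}; p or Diamond not p or p there: e:T. ✓
e: successors {c, f}; p or Diamond not p or p there: c:F, f:F. ✗
f: no successors, so Diamond (p or Diamond not p or p) fails. ✗
g: no successors, so Diamond (p or Diamond not p or p) fails. ✗
Satisfying worlds: {a, d}.

2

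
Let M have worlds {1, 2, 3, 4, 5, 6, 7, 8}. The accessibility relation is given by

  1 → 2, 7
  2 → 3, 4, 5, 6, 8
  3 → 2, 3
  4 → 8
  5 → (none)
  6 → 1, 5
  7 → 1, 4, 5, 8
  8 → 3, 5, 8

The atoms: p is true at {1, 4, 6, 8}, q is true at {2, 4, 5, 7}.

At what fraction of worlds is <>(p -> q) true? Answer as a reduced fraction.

3/4

1: successors {2, 7}; p -> q there: 2:T, 7:T. ✓
2: successors {3, 4, 5, 6, 8}; p -> q there: 3:T, 4:T, 5:T, 6:F, 8:F. ✓
3: successors {2, 3}; p -> q there: 2:T, 3:T. ✓
4: successors {8}; p -> q there: 8:F. ✗
5: no successors, so <>(p -> q) fails. ✗
6: successors {1, 5}; p -> q there: 1:F, 5:T. ✓
7: successors {1, 4, 5, 8}; p -> q there: 1:F, 4:T, 5:T, 8:F. ✓
8: successors {3, 5, 8}; p -> q there: 3:T, 5:T, 8:F. ✓
That's 6 of 8 worlds, so 6/8 = 3/4.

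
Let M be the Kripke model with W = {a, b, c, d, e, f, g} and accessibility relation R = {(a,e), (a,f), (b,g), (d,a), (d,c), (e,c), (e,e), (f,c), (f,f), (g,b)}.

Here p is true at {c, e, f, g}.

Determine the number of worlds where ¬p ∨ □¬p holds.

a: ¬p is T, □¬p is F. ✓
b: ¬p is T, □¬p is F. ✓
c: ¬p is F, □¬p is T. ✓
d: ¬p is T, □¬p is F. ✓
e: ¬p is F, □¬p is F. ✗
f: ¬p is F, □¬p is F. ✗
g: ¬p is F, □¬p is T. ✓
Satisfying worlds: {a, b, c, d, g}.

5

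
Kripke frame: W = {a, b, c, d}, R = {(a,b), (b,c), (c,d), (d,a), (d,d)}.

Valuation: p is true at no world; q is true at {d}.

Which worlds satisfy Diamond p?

∅

a: successors {b}; p there: b:F. ✗
b: successors {c}; p there: c:F. ✗
c: successors {d}; p there: d:F. ✗
d: successors {a, d}; p there: a:F, d:F. ✗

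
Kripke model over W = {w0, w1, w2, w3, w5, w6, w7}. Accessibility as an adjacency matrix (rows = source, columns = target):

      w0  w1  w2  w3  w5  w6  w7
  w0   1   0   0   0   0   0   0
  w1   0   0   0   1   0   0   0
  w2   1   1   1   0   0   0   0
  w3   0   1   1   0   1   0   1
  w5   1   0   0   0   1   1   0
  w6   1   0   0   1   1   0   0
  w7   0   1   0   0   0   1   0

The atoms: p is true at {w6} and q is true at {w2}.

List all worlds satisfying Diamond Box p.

w0: successors {w0}; Box p there: w0:F. ✗
w1: successors {w3}; Box p there: w3:F. ✗
w2: successors {w0, w1, w2}; Box p there: w0:F, w1:F, w2:F. ✗
w3: successors {w1, w2, w5, w7}; Box p there: w1:F, w2:F, w5:F, w7:F. ✗
w5: successors {w0, w5, w6}; Box p there: w0:F, w5:F, w6:F. ✗
w6: successors {w0, w3, w5}; Box p there: w0:F, w3:F, w5:F. ✗
w7: successors {w1, w6}; Box p there: w1:F, w6:F. ✗

∅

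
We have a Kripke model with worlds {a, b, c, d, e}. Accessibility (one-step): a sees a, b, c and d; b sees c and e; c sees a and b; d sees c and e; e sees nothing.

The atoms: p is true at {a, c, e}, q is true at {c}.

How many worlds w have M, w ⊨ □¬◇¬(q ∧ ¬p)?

1

a: successors {a, b, c, d}; ¬◇¬(q ∧ ¬p) there: a:F, b:F, c:F, d:F. ✗
b: successors {c, e}; ¬◇¬(q ∧ ¬p) there: c:F, e:T. ✗
c: successors {a, b}; ¬◇¬(q ∧ ¬p) there: a:F, b:F. ✗
d: successors {c, e}; ¬◇¬(q ∧ ¬p) there: c:F, e:T. ✗
e: no successors, so □¬◇¬(q ∧ ¬p) holds vacuously. ✓
Satisfying worlds: {e}.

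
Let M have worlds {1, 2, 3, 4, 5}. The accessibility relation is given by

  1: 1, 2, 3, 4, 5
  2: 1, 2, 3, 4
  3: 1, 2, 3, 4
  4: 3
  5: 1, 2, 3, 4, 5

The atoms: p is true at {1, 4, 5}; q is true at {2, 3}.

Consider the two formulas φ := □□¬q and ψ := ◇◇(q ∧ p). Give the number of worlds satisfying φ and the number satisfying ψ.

For □□¬q:
1: successors {1, 2, 3, 4, 5}; □¬q there: 1:F, 2:F, 3:F, 4:F, 5:F. ✗
2: successors {1, 2, 3, 4}; □¬q there: 1:F, 2:F, 3:F, 4:F. ✗
3: successors {1, 2, 3, 4}; □¬q there: 1:F, 2:F, 3:F, 4:F. ✗
4: successors {3}; □¬q there: 3:F. ✗
5: successors {1, 2, 3, 4, 5}; □¬q there: 1:F, 2:F, 3:F, 4:F, 5:F. ✗
— 0 worlds.
For ◇◇(q ∧ p):
1: successors {1, 2, 3, 4, 5}; ◇(q ∧ p) there: 1:F, 2:F, 3:F, 4:F, 5:F. ✗
2: successors {1, 2, 3, 4}; ◇(q ∧ p) there: 1:F, 2:F, 3:F, 4:F. ✗
3: successors {1, 2, 3, 4}; ◇(q ∧ p) there: 1:F, 2:F, 3:F, 4:F. ✗
4: successors {3}; ◇(q ∧ p) there: 3:F. ✗
5: successors {1, 2, 3, 4, 5}; ◇(q ∧ p) there: 1:F, 2:F, 3:F, 4:F, 5:F. ✗
— 0 worlds.

0 and 0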